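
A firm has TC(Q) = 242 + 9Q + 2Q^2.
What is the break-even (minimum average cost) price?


AC(Q) = 242/Q + 9 + 2Q
To minimize: dAC/dQ = -242/Q^2 + 2 = 0
Q^2 = 242/2 = 121
Q* = 11
Min AC = 242/11 + 9 + 2*11
Min AC = 22 + 9 + 22 = 53

53


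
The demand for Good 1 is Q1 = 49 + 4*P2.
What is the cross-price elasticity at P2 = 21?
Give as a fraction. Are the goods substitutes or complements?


dQ1/dP2 = 4
At P2 = 21: Q1 = 49 + 4*21 = 133
Exy = (dQ1/dP2)(P2/Q1) = 4 * 21 / 133 = 12/19
Since Exy > 0, the goods are substitutes.

12/19 (substitutes)


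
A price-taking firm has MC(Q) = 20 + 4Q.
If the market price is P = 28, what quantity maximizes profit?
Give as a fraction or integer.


In perfect competition, profit is maximized where P = MC.
28 = 20 + 4Q
8 = 4Q
Q* = 8/4 = 2

2


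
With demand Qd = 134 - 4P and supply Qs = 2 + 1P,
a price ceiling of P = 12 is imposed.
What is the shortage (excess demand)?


At P = 12:
Qd = 134 - 4*12 = 86
Qs = 2 + 1*12 = 14
Shortage = Qd - Qs = 86 - 14 = 72

72


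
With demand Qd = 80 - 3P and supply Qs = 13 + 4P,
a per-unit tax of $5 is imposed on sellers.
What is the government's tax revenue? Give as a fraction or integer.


With tax on sellers, new supply: Qs' = 13 + 4(P - 5)
= 4P - 7
New equilibrium quantity:
Q_new = 299/7
Tax revenue = tax * Q_new = 5 * 299/7 = 1495/7

1495/7


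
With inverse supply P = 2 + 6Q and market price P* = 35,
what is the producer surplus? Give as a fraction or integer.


Minimum supply price (at Q=0): P_min = 2
Quantity supplied at P* = 35:
Q* = (35 - 2)/6 = 11/2
PS = (1/2) * Q* * (P* - P_min)
PS = (1/2) * 11/2 * (35 - 2)
PS = (1/2) * 11/2 * 33 = 363/4

363/4


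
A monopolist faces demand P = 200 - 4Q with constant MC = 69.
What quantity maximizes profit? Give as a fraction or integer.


TR = P*Q = (200 - 4Q)Q = 200Q - 4Q^2
MR = dTR/dQ = 200 - 8Q
Set MR = MC:
200 - 8Q = 69
131 = 8Q
Q* = 131/8 = 131/8

131/8


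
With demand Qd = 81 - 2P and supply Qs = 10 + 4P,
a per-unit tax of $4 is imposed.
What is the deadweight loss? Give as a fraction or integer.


Pre-tax equilibrium quantity: Q* = 172/3
Post-tax equilibrium quantity: Q_tax = 52
Reduction in quantity: Q* - Q_tax = 16/3
DWL = (1/2) * tax * (Q* - Q_tax)
DWL = (1/2) * 4 * 16/3 = 32/3

32/3


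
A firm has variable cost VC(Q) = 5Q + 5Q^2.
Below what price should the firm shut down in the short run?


AVC(Q) = VC(Q)/Q = 5 + 5Q
AVC is increasing in Q, so minimum AVC is at Q -> 0+.
Min AVC = 5
The firm should shut down if P < 5.

5


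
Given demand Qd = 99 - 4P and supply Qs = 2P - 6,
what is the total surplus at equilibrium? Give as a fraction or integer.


Find equilibrium: 99 - 4P = 2P - 6
99 + 6 = 6P
P* = 105/6 = 35/2
Q* = 2*35/2 - 6 = 29
Inverse demand: P = 99/4 - Q/4, so P_max = 99/4
Inverse supply: P = 3 + Q/2, so P_min = 3
CS = (1/2) * 29 * (99/4 - 35/2) = 841/8
PS = (1/2) * 29 * (35/2 - 3) = 841/4
TS = CS + PS = 841/8 + 841/4 = 2523/8

2523/8


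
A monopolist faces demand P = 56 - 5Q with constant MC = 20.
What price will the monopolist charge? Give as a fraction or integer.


MR = 56 - 10Q
Set MR = MC: 56 - 10Q = 20
Q* = 18/5
Substitute into demand:
P* = 56 - 5*18/5 = 38

38


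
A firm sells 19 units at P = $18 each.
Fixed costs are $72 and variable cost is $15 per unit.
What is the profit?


Total Revenue = P * Q = 18 * 19 = $342
Total Cost = FC + VC*Q = 72 + 15*19 = $357
Profit = TR - TC = 342 - 357 = $-15

$-15


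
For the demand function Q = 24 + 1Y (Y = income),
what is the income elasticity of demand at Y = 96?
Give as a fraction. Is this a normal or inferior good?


dQ/dY = 1
At Y = 96: Q = 24 + 1*96 = 120
Ey = (dQ/dY)(Y/Q) = 1 * 96 / 120 = 4/5
Since Ey > 0, this is a normal good.

4/5 (normal good)


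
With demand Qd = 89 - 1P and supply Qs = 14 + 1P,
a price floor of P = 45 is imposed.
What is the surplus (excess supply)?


At P = 45:
Qd = 89 - 1*45 = 44
Qs = 14 + 1*45 = 59
Surplus = Qs - Qd = 59 - 44 = 15

15


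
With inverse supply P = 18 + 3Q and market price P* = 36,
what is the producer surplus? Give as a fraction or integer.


Minimum supply price (at Q=0): P_min = 18
Quantity supplied at P* = 36:
Q* = (36 - 18)/3 = 6
PS = (1/2) * Q* * (P* - P_min)
PS = (1/2) * 6 * (36 - 18)
PS = (1/2) * 6 * 18 = 54

54


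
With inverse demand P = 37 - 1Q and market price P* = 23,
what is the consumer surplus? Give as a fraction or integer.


Maximum willingness to pay (at Q=0): P_max = 37
Quantity demanded at P* = 23:
Q* = (37 - 23)/1 = 14
CS = (1/2) * Q* * (P_max - P*)
CS = (1/2) * 14 * (37 - 23)
CS = (1/2) * 14 * 14 = 98

98


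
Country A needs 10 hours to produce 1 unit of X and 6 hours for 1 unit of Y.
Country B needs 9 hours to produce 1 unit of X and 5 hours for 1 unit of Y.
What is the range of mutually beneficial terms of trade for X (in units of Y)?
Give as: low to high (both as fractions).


Opportunity cost of X for Country A = hours_X / hours_Y = 10/6 = 5/3 units of Y
Opportunity cost of X for Country B = hours_X / hours_Y = 9/5 = 9/5 units of Y
Terms of trade must be between the two opportunity costs.
Range: 5/3 to 9/5

5/3 to 9/5


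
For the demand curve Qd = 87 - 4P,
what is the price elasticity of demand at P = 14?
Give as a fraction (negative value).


dQ/dP = -4
At P = 14: Q = 87 - 4*14 = 31
E = (dQ/dP)(P/Q) = (-4)(14/31) = -56/31

-56/31


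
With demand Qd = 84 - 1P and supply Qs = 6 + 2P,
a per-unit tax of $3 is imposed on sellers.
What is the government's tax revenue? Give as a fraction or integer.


With tax on sellers, new supply: Qs' = 6 + 2(P - 3)
= 0 + 2P
New equilibrium quantity:
Q_new = 56
Tax revenue = tax * Q_new = 3 * 56 = 168

168


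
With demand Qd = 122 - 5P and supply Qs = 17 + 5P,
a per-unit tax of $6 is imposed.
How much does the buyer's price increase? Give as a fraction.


With a per-unit tax, the buyer's price increase depends on relative slopes.
Supply slope: d = 5, Demand slope: b = 5
Buyer's price increase = d * tax / (b + d)
= 5 * 6 / (5 + 5)
= 30 / 10 = 3

3


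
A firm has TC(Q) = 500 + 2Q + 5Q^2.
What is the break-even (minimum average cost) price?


AC(Q) = 500/Q + 2 + 5Q
To minimize: dAC/dQ = -500/Q^2 + 5 = 0
Q^2 = 500/5 = 100
Q* = 10
Min AC = 500/10 + 2 + 5*10
Min AC = 50 + 2 + 50 = 102

102


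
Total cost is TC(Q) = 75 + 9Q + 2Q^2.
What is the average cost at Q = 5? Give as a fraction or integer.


TC(5) = 75 + 9*5 + 2*5^2
TC(5) = 75 + 45 + 50 = 170
AC = TC/Q = 170/5 = 34

34


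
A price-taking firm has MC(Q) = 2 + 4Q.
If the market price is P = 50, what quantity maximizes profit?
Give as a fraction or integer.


In perfect competition, profit is maximized where P = MC.
50 = 2 + 4Q
48 = 4Q
Q* = 48/4 = 12

12


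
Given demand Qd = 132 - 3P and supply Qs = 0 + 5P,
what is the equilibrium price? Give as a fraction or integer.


At equilibrium, Qd = Qs.
132 - 3P = 0 + 5P
132 - 0 = 3P + 5P
132 = 8P
P* = 132/8 = 33/2

33/2


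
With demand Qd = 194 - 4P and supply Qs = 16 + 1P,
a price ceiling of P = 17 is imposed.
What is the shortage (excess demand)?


At P = 17:
Qd = 194 - 4*17 = 126
Qs = 16 + 1*17 = 33
Shortage = Qd - Qs = 126 - 33 = 93

93


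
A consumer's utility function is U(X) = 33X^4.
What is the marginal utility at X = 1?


MU = dU/dX = 33*4*X^(4-1)
MU = 132*X^3
At X = 1:
MU = 132 * 1^3
MU = 132 * 1 = 132

132


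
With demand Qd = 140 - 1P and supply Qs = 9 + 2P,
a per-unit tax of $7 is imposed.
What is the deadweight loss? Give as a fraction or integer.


Pre-tax equilibrium quantity: Q* = 289/3
Post-tax equilibrium quantity: Q_tax = 275/3
Reduction in quantity: Q* - Q_tax = 14/3
DWL = (1/2) * tax * (Q* - Q_tax)
DWL = (1/2) * 7 * 14/3 = 49/3

49/3


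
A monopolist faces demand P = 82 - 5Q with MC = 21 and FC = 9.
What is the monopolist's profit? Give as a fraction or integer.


MR = MC: 82 - 10Q = 21
Q* = 61/10
P* = 82 - 5*61/10 = 103/2
Profit = (P* - MC)*Q* - FC
= (103/2 - 21)*61/10 - 9
= 61/2*61/10 - 9
= 3721/20 - 9 = 3541/20

3541/20


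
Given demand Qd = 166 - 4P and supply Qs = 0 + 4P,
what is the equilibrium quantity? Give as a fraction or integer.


First find equilibrium price:
166 - 4P = 0 + 4P
P* = 166/8 = 83/4
Then substitute into demand:
Q* = 166 - 4 * 83/4 = 83

83


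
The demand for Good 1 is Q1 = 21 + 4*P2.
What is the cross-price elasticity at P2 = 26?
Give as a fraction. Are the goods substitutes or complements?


dQ1/dP2 = 4
At P2 = 26: Q1 = 21 + 4*26 = 125
Exy = (dQ1/dP2)(P2/Q1) = 4 * 26 / 125 = 104/125
Since Exy > 0, the goods are substitutes.

104/125 (substitutes)


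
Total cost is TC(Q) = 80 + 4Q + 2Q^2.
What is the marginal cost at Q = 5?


MC = dTC/dQ = 4 + 2*2*Q
At Q = 5:
MC = 4 + 4*5
MC = 4 + 20 = 24

24


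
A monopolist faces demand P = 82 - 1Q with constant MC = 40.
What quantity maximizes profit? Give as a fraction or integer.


TR = P*Q = (82 - 1Q)Q = 82Q - 1Q^2
MR = dTR/dQ = 82 - 2Q
Set MR = MC:
82 - 2Q = 40
42 = 2Q
Q* = 42/2 = 21

21


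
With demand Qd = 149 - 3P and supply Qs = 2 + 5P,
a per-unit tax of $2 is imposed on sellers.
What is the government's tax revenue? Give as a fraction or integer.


With tax on sellers, new supply: Qs' = 2 + 5(P - 2)
= 5P - 8
New equilibrium quantity:
Q_new = 721/8
Tax revenue = tax * Q_new = 2 * 721/8 = 721/4

721/4


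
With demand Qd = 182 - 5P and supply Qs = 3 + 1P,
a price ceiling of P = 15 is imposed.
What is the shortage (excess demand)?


At P = 15:
Qd = 182 - 5*15 = 107
Qs = 3 + 1*15 = 18
Shortage = Qd - Qs = 107 - 18 = 89

89


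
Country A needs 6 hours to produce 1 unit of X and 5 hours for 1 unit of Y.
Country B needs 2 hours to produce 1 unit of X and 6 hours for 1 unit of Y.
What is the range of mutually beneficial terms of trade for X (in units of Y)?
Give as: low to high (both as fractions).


Opportunity cost of X for Country A = hours_X / hours_Y = 6/5 = 6/5 units of Y
Opportunity cost of X for Country B = hours_X / hours_Y = 2/6 = 1/3 units of Y
Terms of trade must be between the two opportunity costs.
Range: 1/3 to 6/5

1/3 to 6/5


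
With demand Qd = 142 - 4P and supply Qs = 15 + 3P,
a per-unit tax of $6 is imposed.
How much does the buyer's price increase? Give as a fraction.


With a per-unit tax, the buyer's price increase depends on relative slopes.
Supply slope: d = 3, Demand slope: b = 4
Buyer's price increase = d * tax / (b + d)
= 3 * 6 / (4 + 3)
= 18 / 7 = 18/7

18/7


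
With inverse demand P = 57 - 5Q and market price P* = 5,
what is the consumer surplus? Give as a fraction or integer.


Maximum willingness to pay (at Q=0): P_max = 57
Quantity demanded at P* = 5:
Q* = (57 - 5)/5 = 52/5
CS = (1/2) * Q* * (P_max - P*)
CS = (1/2) * 52/5 * (57 - 5)
CS = (1/2) * 52/5 * 52 = 1352/5

1352/5


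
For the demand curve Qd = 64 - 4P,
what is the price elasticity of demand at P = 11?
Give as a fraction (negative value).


dQ/dP = -4
At P = 11: Q = 64 - 4*11 = 20
E = (dQ/dP)(P/Q) = (-4)(11/20) = -11/5

-11/5


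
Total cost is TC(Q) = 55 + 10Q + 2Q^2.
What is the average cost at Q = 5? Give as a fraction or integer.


TC(5) = 55 + 10*5 + 2*5^2
TC(5) = 55 + 50 + 50 = 155
AC = TC/Q = 155/5 = 31

31


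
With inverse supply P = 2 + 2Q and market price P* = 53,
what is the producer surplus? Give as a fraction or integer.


Minimum supply price (at Q=0): P_min = 2
Quantity supplied at P* = 53:
Q* = (53 - 2)/2 = 51/2
PS = (1/2) * Q* * (P* - P_min)
PS = (1/2) * 51/2 * (53 - 2)
PS = (1/2) * 51/2 * 51 = 2601/4

2601/4


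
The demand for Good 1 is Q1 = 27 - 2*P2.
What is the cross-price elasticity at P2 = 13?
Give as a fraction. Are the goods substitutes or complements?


dQ1/dP2 = -2
At P2 = 13: Q1 = 27 - 2*13 = 1
Exy = (dQ1/dP2)(P2/Q1) = -2 * 13 / 1 = -26
Since Exy < 0, the goods are complements.

-26 (complements)


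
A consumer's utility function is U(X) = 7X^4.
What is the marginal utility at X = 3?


MU = dU/dX = 7*4*X^(4-1)
MU = 28*X^3
At X = 3:
MU = 28 * 3^3
MU = 28 * 27 = 756

756


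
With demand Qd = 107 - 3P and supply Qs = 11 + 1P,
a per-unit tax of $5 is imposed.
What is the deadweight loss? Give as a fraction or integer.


Pre-tax equilibrium quantity: Q* = 35
Post-tax equilibrium quantity: Q_tax = 125/4
Reduction in quantity: Q* - Q_tax = 15/4
DWL = (1/2) * tax * (Q* - Q_tax)
DWL = (1/2) * 5 * 15/4 = 75/8

75/8


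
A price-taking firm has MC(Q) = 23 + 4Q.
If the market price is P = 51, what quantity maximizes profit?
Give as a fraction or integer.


In perfect competition, profit is maximized where P = MC.
51 = 23 + 4Q
28 = 4Q
Q* = 28/4 = 7

7


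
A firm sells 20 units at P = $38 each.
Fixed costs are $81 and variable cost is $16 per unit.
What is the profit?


Total Revenue = P * Q = 38 * 20 = $760
Total Cost = FC + VC*Q = 81 + 16*20 = $401
Profit = TR - TC = 760 - 401 = $359

$359


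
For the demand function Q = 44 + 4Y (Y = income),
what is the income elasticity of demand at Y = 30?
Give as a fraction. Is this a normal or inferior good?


dQ/dY = 4
At Y = 30: Q = 44 + 4*30 = 164
Ey = (dQ/dY)(Y/Q) = 4 * 30 / 164 = 30/41
Since Ey > 0, this is a normal good.

30/41 (normal good)


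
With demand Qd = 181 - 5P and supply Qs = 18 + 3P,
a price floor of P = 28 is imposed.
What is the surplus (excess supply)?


At P = 28:
Qd = 181 - 5*28 = 41
Qs = 18 + 3*28 = 102
Surplus = Qs - Qd = 102 - 41 = 61

61


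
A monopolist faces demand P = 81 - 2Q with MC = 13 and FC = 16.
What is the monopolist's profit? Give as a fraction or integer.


MR = MC: 81 - 4Q = 13
Q* = 17
P* = 81 - 2*17 = 47
Profit = (P* - MC)*Q* - FC
= (47 - 13)*17 - 16
= 34*17 - 16
= 578 - 16 = 562

562


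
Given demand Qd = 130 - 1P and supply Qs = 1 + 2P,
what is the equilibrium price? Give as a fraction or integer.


At equilibrium, Qd = Qs.
130 - 1P = 1 + 2P
130 - 1 = 1P + 2P
129 = 3P
P* = 129/3 = 43

43


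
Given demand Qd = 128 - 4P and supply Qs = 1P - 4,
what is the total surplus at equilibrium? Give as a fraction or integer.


Find equilibrium: 128 - 4P = 1P - 4
128 + 4 = 5P
P* = 132/5 = 132/5
Q* = 1*132/5 - 4 = 112/5
Inverse demand: P = 32 - Q/4, so P_max = 32
Inverse supply: P = 4 + Q/1, so P_min = 4
CS = (1/2) * 112/5 * (32 - 132/5) = 1568/25
PS = (1/2) * 112/5 * (132/5 - 4) = 6272/25
TS = CS + PS = 1568/25 + 6272/25 = 1568/5

1568/5


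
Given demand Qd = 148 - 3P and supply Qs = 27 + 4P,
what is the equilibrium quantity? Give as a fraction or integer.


First find equilibrium price:
148 - 3P = 27 + 4P
P* = 121/7 = 121/7
Then substitute into demand:
Q* = 148 - 3 * 121/7 = 673/7

673/7


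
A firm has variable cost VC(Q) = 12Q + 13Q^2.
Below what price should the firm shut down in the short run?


AVC(Q) = VC(Q)/Q = 12 + 13Q
AVC is increasing in Q, so minimum AVC is at Q -> 0+.
Min AVC = 12
The firm should shut down if P < 12.

12


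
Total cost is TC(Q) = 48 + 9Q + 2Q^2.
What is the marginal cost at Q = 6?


MC = dTC/dQ = 9 + 2*2*Q
At Q = 6:
MC = 9 + 4*6
MC = 9 + 24 = 33

33


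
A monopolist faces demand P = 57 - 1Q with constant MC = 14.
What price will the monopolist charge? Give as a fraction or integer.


MR = 57 - 2Q
Set MR = MC: 57 - 2Q = 14
Q* = 43/2
Substitute into demand:
P* = 57 - 1*43/2 = 71/2

71/2


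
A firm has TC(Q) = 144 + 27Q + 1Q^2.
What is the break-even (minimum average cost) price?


AC(Q) = 144/Q + 27 + 1Q
To minimize: dAC/dQ = -144/Q^2 + 1 = 0
Q^2 = 144/1 = 144
Q* = 12
Min AC = 144/12 + 27 + 1*12
Min AC = 12 + 27 + 12 = 51

51


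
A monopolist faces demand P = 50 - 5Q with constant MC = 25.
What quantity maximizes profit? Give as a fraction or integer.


TR = P*Q = (50 - 5Q)Q = 50Q - 5Q^2
MR = dTR/dQ = 50 - 10Q
Set MR = MC:
50 - 10Q = 25
25 = 10Q
Q* = 25/10 = 5/2

5/2


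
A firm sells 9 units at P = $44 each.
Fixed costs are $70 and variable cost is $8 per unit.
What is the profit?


Total Revenue = P * Q = 44 * 9 = $396
Total Cost = FC + VC*Q = 70 + 8*9 = $142
Profit = TR - TC = 396 - 142 = $254

$254


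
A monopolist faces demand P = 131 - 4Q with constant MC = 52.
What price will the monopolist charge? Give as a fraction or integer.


MR = 131 - 8Q
Set MR = MC: 131 - 8Q = 52
Q* = 79/8
Substitute into demand:
P* = 131 - 4*79/8 = 183/2

183/2


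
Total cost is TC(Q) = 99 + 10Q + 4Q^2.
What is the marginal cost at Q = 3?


MC = dTC/dQ = 10 + 2*4*Q
At Q = 3:
MC = 10 + 8*3
MC = 10 + 24 = 34

34


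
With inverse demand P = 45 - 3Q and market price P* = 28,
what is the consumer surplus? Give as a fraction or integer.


Maximum willingness to pay (at Q=0): P_max = 45
Quantity demanded at P* = 28:
Q* = (45 - 28)/3 = 17/3
CS = (1/2) * Q* * (P_max - P*)
CS = (1/2) * 17/3 * (45 - 28)
CS = (1/2) * 17/3 * 17 = 289/6

289/6


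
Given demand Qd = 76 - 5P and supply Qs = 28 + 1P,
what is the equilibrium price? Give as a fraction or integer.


At equilibrium, Qd = Qs.
76 - 5P = 28 + 1P
76 - 28 = 5P + 1P
48 = 6P
P* = 48/6 = 8

8


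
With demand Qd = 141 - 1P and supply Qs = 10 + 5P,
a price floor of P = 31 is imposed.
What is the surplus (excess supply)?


At P = 31:
Qd = 141 - 1*31 = 110
Qs = 10 + 5*31 = 165
Surplus = Qs - Qd = 165 - 110 = 55

55


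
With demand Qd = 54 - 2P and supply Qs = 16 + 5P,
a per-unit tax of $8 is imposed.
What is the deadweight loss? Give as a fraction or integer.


Pre-tax equilibrium quantity: Q* = 302/7
Post-tax equilibrium quantity: Q_tax = 222/7
Reduction in quantity: Q* - Q_tax = 80/7
DWL = (1/2) * tax * (Q* - Q_tax)
DWL = (1/2) * 8 * 80/7 = 320/7

320/7


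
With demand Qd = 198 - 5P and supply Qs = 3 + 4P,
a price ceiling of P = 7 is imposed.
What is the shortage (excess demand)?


At P = 7:
Qd = 198 - 5*7 = 163
Qs = 3 + 4*7 = 31
Shortage = Qd - Qs = 163 - 31 = 132

132


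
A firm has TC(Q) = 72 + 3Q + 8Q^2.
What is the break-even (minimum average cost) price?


AC(Q) = 72/Q + 3 + 8Q
To minimize: dAC/dQ = -72/Q^2 + 8 = 0
Q^2 = 72/8 = 9
Q* = 3
Min AC = 72/3 + 3 + 8*3
Min AC = 24 + 3 + 24 = 51

51


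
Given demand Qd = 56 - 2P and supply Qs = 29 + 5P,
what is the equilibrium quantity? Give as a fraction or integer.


First find equilibrium price:
56 - 2P = 29 + 5P
P* = 27/7 = 27/7
Then substitute into demand:
Q* = 56 - 2 * 27/7 = 338/7

338/7


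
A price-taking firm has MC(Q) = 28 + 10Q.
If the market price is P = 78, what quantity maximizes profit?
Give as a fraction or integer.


In perfect competition, profit is maximized where P = MC.
78 = 28 + 10Q
50 = 10Q
Q* = 50/10 = 5

5


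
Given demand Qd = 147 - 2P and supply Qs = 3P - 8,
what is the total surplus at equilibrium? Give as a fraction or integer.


Find equilibrium: 147 - 2P = 3P - 8
147 + 8 = 5P
P* = 155/5 = 31
Q* = 3*31 - 8 = 85
Inverse demand: P = 147/2 - Q/2, so P_max = 147/2
Inverse supply: P = 8/3 + Q/3, so P_min = 8/3
CS = (1/2) * 85 * (147/2 - 31) = 7225/4
PS = (1/2) * 85 * (31 - 8/3) = 7225/6
TS = CS + PS = 7225/4 + 7225/6 = 36125/12

36125/12


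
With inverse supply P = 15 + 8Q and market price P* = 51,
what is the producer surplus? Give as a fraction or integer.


Minimum supply price (at Q=0): P_min = 15
Quantity supplied at P* = 51:
Q* = (51 - 15)/8 = 9/2
PS = (1/2) * Q* * (P* - P_min)
PS = (1/2) * 9/2 * (51 - 15)
PS = (1/2) * 9/2 * 36 = 81

81


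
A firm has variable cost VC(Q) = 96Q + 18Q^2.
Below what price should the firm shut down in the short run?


AVC(Q) = VC(Q)/Q = 96 + 18Q
AVC is increasing in Q, so minimum AVC is at Q -> 0+.
Min AVC = 96
The firm should shut down if P < 96.

96


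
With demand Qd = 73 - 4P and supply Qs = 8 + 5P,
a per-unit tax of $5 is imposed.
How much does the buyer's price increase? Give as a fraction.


With a per-unit tax, the buyer's price increase depends on relative slopes.
Supply slope: d = 5, Demand slope: b = 4
Buyer's price increase = d * tax / (b + d)
= 5 * 5 / (4 + 5)
= 25 / 9 = 25/9

25/9


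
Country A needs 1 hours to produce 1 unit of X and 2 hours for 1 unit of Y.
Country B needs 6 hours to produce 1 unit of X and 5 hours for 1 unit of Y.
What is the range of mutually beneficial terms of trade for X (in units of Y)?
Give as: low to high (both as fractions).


Opportunity cost of X for Country A = hours_X / hours_Y = 1/2 = 1/2 units of Y
Opportunity cost of X for Country B = hours_X / hours_Y = 6/5 = 6/5 units of Y
Terms of trade must be between the two opportunity costs.
Range: 1/2 to 6/5

1/2 to 6/5


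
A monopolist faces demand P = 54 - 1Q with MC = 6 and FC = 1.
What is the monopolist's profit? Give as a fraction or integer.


MR = MC: 54 - 2Q = 6
Q* = 24
P* = 54 - 1*24 = 30
Profit = (P* - MC)*Q* - FC
= (30 - 6)*24 - 1
= 24*24 - 1
= 576 - 1 = 575

575


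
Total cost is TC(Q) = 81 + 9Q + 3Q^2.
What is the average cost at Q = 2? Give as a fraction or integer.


TC(2) = 81 + 9*2 + 3*2^2
TC(2) = 81 + 18 + 12 = 111
AC = TC/Q = 111/2 = 111/2

111/2


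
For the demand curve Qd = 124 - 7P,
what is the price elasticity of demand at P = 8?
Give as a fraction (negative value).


dQ/dP = -7
At P = 8: Q = 124 - 7*8 = 68
E = (dQ/dP)(P/Q) = (-7)(8/68) = -14/17

-14/17


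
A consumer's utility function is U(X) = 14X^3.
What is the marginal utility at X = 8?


MU = dU/dX = 14*3*X^(3-1)
MU = 42*X^2
At X = 8:
MU = 42 * 8^2
MU = 42 * 64 = 2688

2688


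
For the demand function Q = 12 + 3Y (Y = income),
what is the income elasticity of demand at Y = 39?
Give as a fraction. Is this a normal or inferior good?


dQ/dY = 3
At Y = 39: Q = 12 + 3*39 = 129
Ey = (dQ/dY)(Y/Q) = 3 * 39 / 129 = 39/43
Since Ey > 0, this is a normal good.

39/43 (normal good)


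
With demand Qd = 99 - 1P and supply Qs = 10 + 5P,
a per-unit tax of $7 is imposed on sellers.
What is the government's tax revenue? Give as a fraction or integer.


With tax on sellers, new supply: Qs' = 10 + 5(P - 7)
= 5P - 25
New equilibrium quantity:
Q_new = 235/3
Tax revenue = tax * Q_new = 7 * 235/3 = 1645/3

1645/3


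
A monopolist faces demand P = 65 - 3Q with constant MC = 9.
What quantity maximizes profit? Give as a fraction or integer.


TR = P*Q = (65 - 3Q)Q = 65Q - 3Q^2
MR = dTR/dQ = 65 - 6Q
Set MR = MC:
65 - 6Q = 9
56 = 6Q
Q* = 56/6 = 28/3

28/3


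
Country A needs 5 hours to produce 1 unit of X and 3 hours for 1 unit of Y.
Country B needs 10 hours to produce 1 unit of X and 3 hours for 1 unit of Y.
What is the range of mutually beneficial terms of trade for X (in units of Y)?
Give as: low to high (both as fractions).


Opportunity cost of X for Country A = hours_X / hours_Y = 5/3 = 5/3 units of Y
Opportunity cost of X for Country B = hours_X / hours_Y = 10/3 = 10/3 units of Y
Terms of trade must be between the two opportunity costs.
Range: 5/3 to 10/3

5/3 to 10/3


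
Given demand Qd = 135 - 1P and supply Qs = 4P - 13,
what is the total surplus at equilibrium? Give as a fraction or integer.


Find equilibrium: 135 - 1P = 4P - 13
135 + 13 = 5P
P* = 148/5 = 148/5
Q* = 4*148/5 - 13 = 527/5
Inverse demand: P = 135 - Q/1, so P_max = 135
Inverse supply: P = 13/4 + Q/4, so P_min = 13/4
CS = (1/2) * 527/5 * (135 - 148/5) = 277729/50
PS = (1/2) * 527/5 * (148/5 - 13/4) = 277729/200
TS = CS + PS = 277729/50 + 277729/200 = 277729/40

277729/40


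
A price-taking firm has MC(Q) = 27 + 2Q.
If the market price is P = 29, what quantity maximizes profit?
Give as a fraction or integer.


In perfect competition, profit is maximized where P = MC.
29 = 27 + 2Q
2 = 2Q
Q* = 2/2 = 1

1


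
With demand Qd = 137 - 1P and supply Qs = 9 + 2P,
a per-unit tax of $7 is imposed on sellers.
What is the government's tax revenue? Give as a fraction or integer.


With tax on sellers, new supply: Qs' = 9 + 2(P - 7)
= 2P - 5
New equilibrium quantity:
Q_new = 269/3
Tax revenue = tax * Q_new = 7 * 269/3 = 1883/3

1883/3


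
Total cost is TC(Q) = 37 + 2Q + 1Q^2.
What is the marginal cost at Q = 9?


MC = dTC/dQ = 2 + 2*1*Q
At Q = 9:
MC = 2 + 2*9
MC = 2 + 18 = 20

20


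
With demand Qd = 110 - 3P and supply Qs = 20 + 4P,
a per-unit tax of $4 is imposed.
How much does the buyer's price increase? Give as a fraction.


With a per-unit tax, the buyer's price increase depends on relative slopes.
Supply slope: d = 4, Demand slope: b = 3
Buyer's price increase = d * tax / (b + d)
= 4 * 4 / (3 + 4)
= 16 / 7 = 16/7

16/7


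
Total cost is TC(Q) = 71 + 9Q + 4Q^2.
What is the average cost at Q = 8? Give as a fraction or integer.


TC(8) = 71 + 9*8 + 4*8^2
TC(8) = 71 + 72 + 256 = 399
AC = TC/Q = 399/8 = 399/8

399/8


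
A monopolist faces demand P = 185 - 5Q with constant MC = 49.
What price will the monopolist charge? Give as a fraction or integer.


MR = 185 - 10Q
Set MR = MC: 185 - 10Q = 49
Q* = 68/5
Substitute into demand:
P* = 185 - 5*68/5 = 117

117


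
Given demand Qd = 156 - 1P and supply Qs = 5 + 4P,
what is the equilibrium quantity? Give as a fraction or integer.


First find equilibrium price:
156 - 1P = 5 + 4P
P* = 151/5 = 151/5
Then substitute into demand:
Q* = 156 - 1 * 151/5 = 629/5

629/5


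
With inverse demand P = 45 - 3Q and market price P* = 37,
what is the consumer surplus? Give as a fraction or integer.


Maximum willingness to pay (at Q=0): P_max = 45
Quantity demanded at P* = 37:
Q* = (45 - 37)/3 = 8/3
CS = (1/2) * Q* * (P_max - P*)
CS = (1/2) * 8/3 * (45 - 37)
CS = (1/2) * 8/3 * 8 = 32/3

32/3


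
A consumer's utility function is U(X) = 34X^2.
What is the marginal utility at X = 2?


MU = dU/dX = 34*2*X^(2-1)
MU = 68*X^1
At X = 2:
MU = 68 * 2^1
MU = 68 * 2 = 136

136


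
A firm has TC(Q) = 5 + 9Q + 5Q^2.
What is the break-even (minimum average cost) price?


AC(Q) = 5/Q + 9 + 5Q
To minimize: dAC/dQ = -5/Q^2 + 5 = 0
Q^2 = 5/5 = 1
Q* = 1
Min AC = 5/1 + 9 + 5*1
Min AC = 5 + 9 + 5 = 19

19


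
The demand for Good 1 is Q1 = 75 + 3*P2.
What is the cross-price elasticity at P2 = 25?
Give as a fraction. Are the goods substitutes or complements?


dQ1/dP2 = 3
At P2 = 25: Q1 = 75 + 3*25 = 150
Exy = (dQ1/dP2)(P2/Q1) = 3 * 25 / 150 = 1/2
Since Exy > 0, the goods are substitutes.

1/2 (substitutes)


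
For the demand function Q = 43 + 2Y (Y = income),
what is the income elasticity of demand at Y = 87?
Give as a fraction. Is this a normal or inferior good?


dQ/dY = 2
At Y = 87: Q = 43 + 2*87 = 217
Ey = (dQ/dY)(Y/Q) = 2 * 87 / 217 = 174/217
Since Ey > 0, this is a normal good.

174/217 (normal good)


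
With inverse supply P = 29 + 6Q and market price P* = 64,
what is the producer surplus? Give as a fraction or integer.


Minimum supply price (at Q=0): P_min = 29
Quantity supplied at P* = 64:
Q* = (64 - 29)/6 = 35/6
PS = (1/2) * Q* * (P* - P_min)
PS = (1/2) * 35/6 * (64 - 29)
PS = (1/2) * 35/6 * 35 = 1225/12

1225/12


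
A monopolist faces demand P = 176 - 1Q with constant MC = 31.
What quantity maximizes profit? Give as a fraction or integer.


TR = P*Q = (176 - 1Q)Q = 176Q - 1Q^2
MR = dTR/dQ = 176 - 2Q
Set MR = MC:
176 - 2Q = 31
145 = 2Q
Q* = 145/2 = 145/2

145/2


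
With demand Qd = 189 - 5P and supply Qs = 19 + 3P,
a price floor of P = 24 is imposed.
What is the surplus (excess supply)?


At P = 24:
Qd = 189 - 5*24 = 69
Qs = 19 + 3*24 = 91
Surplus = Qs - Qd = 91 - 69 = 22

22


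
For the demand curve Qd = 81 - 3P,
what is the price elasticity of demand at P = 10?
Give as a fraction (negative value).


dQ/dP = -3
At P = 10: Q = 81 - 3*10 = 51
E = (dQ/dP)(P/Q) = (-3)(10/51) = -10/17

-10/17


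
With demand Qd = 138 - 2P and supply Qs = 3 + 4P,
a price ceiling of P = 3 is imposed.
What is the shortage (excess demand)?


At P = 3:
Qd = 138 - 2*3 = 132
Qs = 3 + 4*3 = 15
Shortage = Qd - Qs = 132 - 15 = 117

117


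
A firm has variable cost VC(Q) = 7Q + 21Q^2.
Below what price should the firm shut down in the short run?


AVC(Q) = VC(Q)/Q = 7 + 21Q
AVC is increasing in Q, so minimum AVC is at Q -> 0+.
Min AVC = 7
The firm should shut down if P < 7.

7


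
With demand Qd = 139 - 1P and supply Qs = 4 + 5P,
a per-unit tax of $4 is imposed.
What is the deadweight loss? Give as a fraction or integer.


Pre-tax equilibrium quantity: Q* = 233/2
Post-tax equilibrium quantity: Q_tax = 679/6
Reduction in quantity: Q* - Q_tax = 10/3
DWL = (1/2) * tax * (Q* - Q_tax)
DWL = (1/2) * 4 * 10/3 = 20/3

20/3


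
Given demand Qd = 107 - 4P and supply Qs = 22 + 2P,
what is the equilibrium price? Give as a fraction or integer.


At equilibrium, Qd = Qs.
107 - 4P = 22 + 2P
107 - 22 = 4P + 2P
85 = 6P
P* = 85/6 = 85/6

85/6


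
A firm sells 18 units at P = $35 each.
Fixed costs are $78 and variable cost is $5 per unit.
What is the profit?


Total Revenue = P * Q = 35 * 18 = $630
Total Cost = FC + VC*Q = 78 + 5*18 = $168
Profit = TR - TC = 630 - 168 = $462

$462


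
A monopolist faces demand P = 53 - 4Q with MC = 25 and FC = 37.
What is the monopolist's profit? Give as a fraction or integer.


MR = MC: 53 - 8Q = 25
Q* = 7/2
P* = 53 - 4*7/2 = 39
Profit = (P* - MC)*Q* - FC
= (39 - 25)*7/2 - 37
= 14*7/2 - 37
= 49 - 37 = 12

12


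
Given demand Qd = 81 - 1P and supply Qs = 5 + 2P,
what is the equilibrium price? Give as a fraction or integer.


At equilibrium, Qd = Qs.
81 - 1P = 5 + 2P
81 - 5 = 1P + 2P
76 = 3P
P* = 76/3 = 76/3

76/3


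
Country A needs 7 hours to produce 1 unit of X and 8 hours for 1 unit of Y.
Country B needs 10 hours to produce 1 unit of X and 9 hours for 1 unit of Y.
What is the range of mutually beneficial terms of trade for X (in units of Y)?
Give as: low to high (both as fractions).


Opportunity cost of X for Country A = hours_X / hours_Y = 7/8 = 7/8 units of Y
Opportunity cost of X for Country B = hours_X / hours_Y = 10/9 = 10/9 units of Y
Terms of trade must be between the two opportunity costs.
Range: 7/8 to 10/9

7/8 to 10/9


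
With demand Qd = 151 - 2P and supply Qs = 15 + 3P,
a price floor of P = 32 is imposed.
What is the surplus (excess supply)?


At P = 32:
Qd = 151 - 2*32 = 87
Qs = 15 + 3*32 = 111
Surplus = Qs - Qd = 111 - 87 = 24

24


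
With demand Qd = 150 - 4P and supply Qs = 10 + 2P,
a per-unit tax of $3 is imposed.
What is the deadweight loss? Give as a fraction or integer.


Pre-tax equilibrium quantity: Q* = 170/3
Post-tax equilibrium quantity: Q_tax = 158/3
Reduction in quantity: Q* - Q_tax = 4
DWL = (1/2) * tax * (Q* - Q_tax)
DWL = (1/2) * 3 * 4 = 6

6


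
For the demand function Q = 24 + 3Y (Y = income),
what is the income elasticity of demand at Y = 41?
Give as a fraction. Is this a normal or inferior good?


dQ/dY = 3
At Y = 41: Q = 24 + 3*41 = 147
Ey = (dQ/dY)(Y/Q) = 3 * 41 / 147 = 41/49
Since Ey > 0, this is a normal good.

41/49 (normal good)


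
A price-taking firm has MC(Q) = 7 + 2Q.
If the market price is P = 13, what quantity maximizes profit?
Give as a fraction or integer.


In perfect competition, profit is maximized where P = MC.
13 = 7 + 2Q
6 = 2Q
Q* = 6/2 = 3

3


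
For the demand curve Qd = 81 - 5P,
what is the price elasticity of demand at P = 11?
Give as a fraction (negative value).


dQ/dP = -5
At P = 11: Q = 81 - 5*11 = 26
E = (dQ/dP)(P/Q) = (-5)(11/26) = -55/26

-55/26


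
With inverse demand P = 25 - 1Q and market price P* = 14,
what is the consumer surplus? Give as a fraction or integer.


Maximum willingness to pay (at Q=0): P_max = 25
Quantity demanded at P* = 14:
Q* = (25 - 14)/1 = 11
CS = (1/2) * Q* * (P_max - P*)
CS = (1/2) * 11 * (25 - 14)
CS = (1/2) * 11 * 11 = 121/2

121/2


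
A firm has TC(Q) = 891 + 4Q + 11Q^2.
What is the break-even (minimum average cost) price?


AC(Q) = 891/Q + 4 + 11Q
To minimize: dAC/dQ = -891/Q^2 + 11 = 0
Q^2 = 891/11 = 81
Q* = 9
Min AC = 891/9 + 4 + 11*9
Min AC = 99 + 4 + 99 = 202

202


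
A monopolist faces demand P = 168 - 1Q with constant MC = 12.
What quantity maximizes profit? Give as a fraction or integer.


TR = P*Q = (168 - 1Q)Q = 168Q - 1Q^2
MR = dTR/dQ = 168 - 2Q
Set MR = MC:
168 - 2Q = 12
156 = 2Q
Q* = 156/2 = 78

78


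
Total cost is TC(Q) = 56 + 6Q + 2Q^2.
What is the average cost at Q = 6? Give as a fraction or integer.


TC(6) = 56 + 6*6 + 2*6^2
TC(6) = 56 + 36 + 72 = 164
AC = TC/Q = 164/6 = 82/3

82/3


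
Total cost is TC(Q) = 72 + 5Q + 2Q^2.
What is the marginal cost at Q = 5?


MC = dTC/dQ = 5 + 2*2*Q
At Q = 5:
MC = 5 + 4*5
MC = 5 + 20 = 25

25


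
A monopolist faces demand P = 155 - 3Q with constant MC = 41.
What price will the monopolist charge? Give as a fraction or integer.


MR = 155 - 6Q
Set MR = MC: 155 - 6Q = 41
Q* = 19
Substitute into demand:
P* = 155 - 3*19 = 98

98


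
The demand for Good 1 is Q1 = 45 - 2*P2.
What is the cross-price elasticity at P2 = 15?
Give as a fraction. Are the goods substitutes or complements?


dQ1/dP2 = -2
At P2 = 15: Q1 = 45 - 2*15 = 15
Exy = (dQ1/dP2)(P2/Q1) = -2 * 15 / 15 = -2
Since Exy < 0, the goods are complements.

-2 (complements)


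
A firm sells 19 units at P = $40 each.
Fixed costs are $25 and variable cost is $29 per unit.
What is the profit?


Total Revenue = P * Q = 40 * 19 = $760
Total Cost = FC + VC*Q = 25 + 29*19 = $576
Profit = TR - TC = 760 - 576 = $184

$184


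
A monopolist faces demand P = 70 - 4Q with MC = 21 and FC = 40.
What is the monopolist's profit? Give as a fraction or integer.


MR = MC: 70 - 8Q = 21
Q* = 49/8
P* = 70 - 4*49/8 = 91/2
Profit = (P* - MC)*Q* - FC
= (91/2 - 21)*49/8 - 40
= 49/2*49/8 - 40
= 2401/16 - 40 = 1761/16

1761/16


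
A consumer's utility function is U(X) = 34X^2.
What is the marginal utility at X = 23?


MU = dU/dX = 34*2*X^(2-1)
MU = 68*X^1
At X = 23:
MU = 68 * 23^1
MU = 68 * 23 = 1564

1564


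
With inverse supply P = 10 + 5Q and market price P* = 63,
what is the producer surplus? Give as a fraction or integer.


Minimum supply price (at Q=0): P_min = 10
Quantity supplied at P* = 63:
Q* = (63 - 10)/5 = 53/5
PS = (1/2) * Q* * (P* - P_min)
PS = (1/2) * 53/5 * (63 - 10)
PS = (1/2) * 53/5 * 53 = 2809/10

2809/10


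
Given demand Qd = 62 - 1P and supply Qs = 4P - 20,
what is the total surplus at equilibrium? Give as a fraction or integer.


Find equilibrium: 62 - 1P = 4P - 20
62 + 20 = 5P
P* = 82/5 = 82/5
Q* = 4*82/5 - 20 = 228/5
Inverse demand: P = 62 - Q/1, so P_max = 62
Inverse supply: P = 5 + Q/4, so P_min = 5
CS = (1/2) * 228/5 * (62 - 82/5) = 25992/25
PS = (1/2) * 228/5 * (82/5 - 5) = 6498/25
TS = CS + PS = 25992/25 + 6498/25 = 6498/5

6498/5


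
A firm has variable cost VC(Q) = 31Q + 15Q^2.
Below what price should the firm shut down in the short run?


AVC(Q) = VC(Q)/Q = 31 + 15Q
AVC is increasing in Q, so minimum AVC is at Q -> 0+.
Min AVC = 31
The firm should shut down if P < 31.

31


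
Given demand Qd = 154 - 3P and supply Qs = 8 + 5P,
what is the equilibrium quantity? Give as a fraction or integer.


First find equilibrium price:
154 - 3P = 8 + 5P
P* = 146/8 = 73/4
Then substitute into demand:
Q* = 154 - 3 * 73/4 = 397/4

397/4


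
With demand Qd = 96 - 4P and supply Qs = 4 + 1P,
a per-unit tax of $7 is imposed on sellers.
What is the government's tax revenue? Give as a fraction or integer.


With tax on sellers, new supply: Qs' = 4 + 1(P - 7)
= 1P - 3
New equilibrium quantity:
Q_new = 84/5
Tax revenue = tax * Q_new = 7 * 84/5 = 588/5

588/5


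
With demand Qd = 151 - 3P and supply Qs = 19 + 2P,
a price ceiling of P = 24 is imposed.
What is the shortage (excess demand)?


At P = 24:
Qd = 151 - 3*24 = 79
Qs = 19 + 2*24 = 67
Shortage = Qd - Qs = 79 - 67 = 12

12


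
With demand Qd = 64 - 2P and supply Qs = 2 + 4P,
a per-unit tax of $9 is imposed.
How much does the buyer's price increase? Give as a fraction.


With a per-unit tax, the buyer's price increase depends on relative slopes.
Supply slope: d = 4, Demand slope: b = 2
Buyer's price increase = d * tax / (b + d)
= 4 * 9 / (2 + 4)
= 36 / 6 = 6

6


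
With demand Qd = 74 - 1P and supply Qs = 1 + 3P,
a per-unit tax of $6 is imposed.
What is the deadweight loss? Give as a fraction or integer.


Pre-tax equilibrium quantity: Q* = 223/4
Post-tax equilibrium quantity: Q_tax = 205/4
Reduction in quantity: Q* - Q_tax = 9/2
DWL = (1/2) * tax * (Q* - Q_tax)
DWL = (1/2) * 6 * 9/2 = 27/2

27/2


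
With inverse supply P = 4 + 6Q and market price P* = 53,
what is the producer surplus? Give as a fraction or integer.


Minimum supply price (at Q=0): P_min = 4
Quantity supplied at P* = 53:
Q* = (53 - 4)/6 = 49/6
PS = (1/2) * Q* * (P* - P_min)
PS = (1/2) * 49/6 * (53 - 4)
PS = (1/2) * 49/6 * 49 = 2401/12

2401/12


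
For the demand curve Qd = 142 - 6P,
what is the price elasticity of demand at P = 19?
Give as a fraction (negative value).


dQ/dP = -6
At P = 19: Q = 142 - 6*19 = 28
E = (dQ/dP)(P/Q) = (-6)(19/28) = -57/14

-57/14


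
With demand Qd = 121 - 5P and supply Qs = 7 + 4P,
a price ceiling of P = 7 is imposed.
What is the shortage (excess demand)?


At P = 7:
Qd = 121 - 5*7 = 86
Qs = 7 + 4*7 = 35
Shortage = Qd - Qs = 86 - 35 = 51

51


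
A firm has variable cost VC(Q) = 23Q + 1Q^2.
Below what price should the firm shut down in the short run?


AVC(Q) = VC(Q)/Q = 23 + 1Q
AVC is increasing in Q, so minimum AVC is at Q -> 0+.
Min AVC = 23
The firm should shut down if P < 23.

23


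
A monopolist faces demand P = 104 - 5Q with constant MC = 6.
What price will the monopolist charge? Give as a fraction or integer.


MR = 104 - 10Q
Set MR = MC: 104 - 10Q = 6
Q* = 49/5
Substitute into demand:
P* = 104 - 5*49/5 = 55

55


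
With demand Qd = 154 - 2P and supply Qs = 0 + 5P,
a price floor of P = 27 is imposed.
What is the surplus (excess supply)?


At P = 27:
Qd = 154 - 2*27 = 100
Qs = 0 + 5*27 = 135
Surplus = Qs - Qd = 135 - 100 = 35

35


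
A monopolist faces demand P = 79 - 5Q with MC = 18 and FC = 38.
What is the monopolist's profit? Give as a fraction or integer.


MR = MC: 79 - 10Q = 18
Q* = 61/10
P* = 79 - 5*61/10 = 97/2
Profit = (P* - MC)*Q* - FC
= (97/2 - 18)*61/10 - 38
= 61/2*61/10 - 38
= 3721/20 - 38 = 2961/20

2961/20


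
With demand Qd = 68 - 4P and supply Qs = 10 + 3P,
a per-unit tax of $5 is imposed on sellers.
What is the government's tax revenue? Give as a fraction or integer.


With tax on sellers, new supply: Qs' = 10 + 3(P - 5)
= 3P - 5
New equilibrium quantity:
Q_new = 184/7
Tax revenue = tax * Q_new = 5 * 184/7 = 920/7

920/7


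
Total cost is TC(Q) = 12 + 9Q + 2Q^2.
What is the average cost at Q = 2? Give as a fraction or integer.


TC(2) = 12 + 9*2 + 2*2^2
TC(2) = 12 + 18 + 8 = 38
AC = TC/Q = 38/2 = 19

19


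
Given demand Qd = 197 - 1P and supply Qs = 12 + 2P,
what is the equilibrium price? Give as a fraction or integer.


At equilibrium, Qd = Qs.
197 - 1P = 12 + 2P
197 - 12 = 1P + 2P
185 = 3P
P* = 185/3 = 185/3

185/3


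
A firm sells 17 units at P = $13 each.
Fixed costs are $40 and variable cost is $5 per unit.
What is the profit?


Total Revenue = P * Q = 13 * 17 = $221
Total Cost = FC + VC*Q = 40 + 5*17 = $125
Profit = TR - TC = 221 - 125 = $96

$96


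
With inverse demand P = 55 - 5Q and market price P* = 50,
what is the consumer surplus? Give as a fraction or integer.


Maximum willingness to pay (at Q=0): P_max = 55
Quantity demanded at P* = 50:
Q* = (55 - 50)/5 = 1
CS = (1/2) * Q* * (P_max - P*)
CS = (1/2) * 1 * (55 - 50)
CS = (1/2) * 1 * 5 = 5/2

5/2


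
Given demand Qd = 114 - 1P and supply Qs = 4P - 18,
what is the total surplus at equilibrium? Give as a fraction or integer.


Find equilibrium: 114 - 1P = 4P - 18
114 + 18 = 5P
P* = 132/5 = 132/5
Q* = 4*132/5 - 18 = 438/5
Inverse demand: P = 114 - Q/1, so P_max = 114
Inverse supply: P = 9/2 + Q/4, so P_min = 9/2
CS = (1/2) * 438/5 * (114 - 132/5) = 95922/25
PS = (1/2) * 438/5 * (132/5 - 9/2) = 47961/50
TS = CS + PS = 95922/25 + 47961/50 = 47961/10

47961/10


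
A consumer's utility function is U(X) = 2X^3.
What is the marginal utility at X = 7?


MU = dU/dX = 2*3*X^(3-1)
MU = 6*X^2
At X = 7:
MU = 6 * 7^2
MU = 6 * 49 = 294

294


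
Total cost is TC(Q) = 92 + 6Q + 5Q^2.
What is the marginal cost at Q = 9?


MC = dTC/dQ = 6 + 2*5*Q
At Q = 9:
MC = 6 + 10*9
MC = 6 + 90 = 96

96
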